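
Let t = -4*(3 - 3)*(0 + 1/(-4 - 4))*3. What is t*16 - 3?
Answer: -3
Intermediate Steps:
t = 0 (t = -0*(0 + 1/(-8))*3 = -0*(0 - 1/8)*3 = -0*(-1)/8*3 = -4*0*3 = 0*3 = 0)
t*16 - 3 = 0*16 - 3 = 0 - 3 = -3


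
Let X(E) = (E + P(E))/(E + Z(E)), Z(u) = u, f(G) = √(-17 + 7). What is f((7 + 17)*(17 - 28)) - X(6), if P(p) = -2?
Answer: -⅓ + I*√10 ≈ -0.33333 + 3.1623*I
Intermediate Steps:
f(G) = I*√10 (f(G) = √(-10) = I*√10)
X(E) = (-2 + E)/(2*E) (X(E) = (E - 2)/(E + E) = (-2 + E)/((2*E)) = (-2 + E)*(1/(2*E)) = (-2 + E)/(2*E))
f((7 + 17)*(17 - 28)) - X(6) = I*√10 - (-2 + 6)/(2*6) = I*√10 - 4/(2*6) = I*√10 - 1*⅓ = I*√10 - ⅓ = -⅓ + I*√10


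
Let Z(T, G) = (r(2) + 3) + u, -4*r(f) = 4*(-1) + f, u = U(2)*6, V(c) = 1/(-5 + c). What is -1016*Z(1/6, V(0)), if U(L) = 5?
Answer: -34036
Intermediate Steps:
u = 30 (u = 5*6 = 30)
r(f) = 1 - f/4 (r(f) = -(4*(-1) + f)/4 = -(-4 + f)/4 = 1 - f/4)
Z(T, G) = 67/2 (Z(T, G) = ((1 - ¼*2) + 3) + 30 = ((1 - ½) + 3) + 30 = (½ + 3) + 30 = 7/2 + 30 = 67/2)
-1016*Z(1/6, V(0)) = -1016*67/2 = -34036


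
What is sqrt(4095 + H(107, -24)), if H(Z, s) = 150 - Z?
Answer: sqrt(4138) ≈ 64.327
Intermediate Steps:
sqrt(4095 + H(107, -24)) = sqrt(4095 + (150 - 1*107)) = sqrt(4095 + (150 - 107)) = sqrt(4095 + 43) = sqrt(4138)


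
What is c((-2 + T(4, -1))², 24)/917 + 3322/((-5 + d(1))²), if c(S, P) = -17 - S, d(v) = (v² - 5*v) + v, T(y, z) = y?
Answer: 217495/4192 ≈ 51.883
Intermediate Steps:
d(v) = v² - 4*v
c((-2 + T(4, -1))², 24)/917 + 3322/((-5 + d(1))²) = (-17 - (-2 + 4)²)/917 + 3322/((-5 + 1*(-4 + 1))²) = (-17 - 1*2²)*(1/917) + 3322/((-5 + 1*(-3))²) = (-17 - 1*4)*(1/917) + 3322/((-5 - 3)²) = (-17 - 4)*(1/917) + 3322/((-8)²) = -21*1/917 + 3322/64 = -3/131 + 3322*(1/64) = -3/131 + 1661/32 = 217495/4192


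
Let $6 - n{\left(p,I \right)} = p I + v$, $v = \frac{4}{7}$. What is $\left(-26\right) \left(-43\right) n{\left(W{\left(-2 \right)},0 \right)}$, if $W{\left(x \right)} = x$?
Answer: $\frac{42484}{7} \approx 6069.1$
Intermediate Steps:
$v = \frac{4}{7}$ ($v = 4 \cdot \frac{1}{7} = \frac{4}{7} \approx 0.57143$)
$n{\left(p,I \right)} = \frac{38}{7} - I p$ ($n{\left(p,I \right)} = 6 - \left(p I + \frac{4}{7}\right) = 6 - \left(I p + \frac{4}{7}\right) = 6 - \left(\frac{4}{7} + I p\right) = \frac{38}{7} - I p$)
$\left(-26\right) \left(-43\right) n{\left(W{\left(-2 \right)},0 \right)} = \left(-26\right) \left(-43\right) \left(\frac{38}{7} - 0 \left(-2\right)\right) = 1118 \left(\frac{38}{7} + 0\right) = 1118 \cdot \frac{38}{7} = \frac{42484}{7}$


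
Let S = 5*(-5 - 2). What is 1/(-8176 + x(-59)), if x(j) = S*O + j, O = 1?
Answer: -1/8270 ≈ -0.00012092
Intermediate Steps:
S = -35 (S = 5*(-7) = -35)
x(j) = -35 + j (x(j) = -35*1 + j = -35 + j)
1/(-8176 + x(-59)) = 1/(-8176 + (-35 - 59)) = 1/(-8176 - 94) = 1/(-8270) = -1/8270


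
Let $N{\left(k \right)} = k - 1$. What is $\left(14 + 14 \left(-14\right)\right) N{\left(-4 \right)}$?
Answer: $910$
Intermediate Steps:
$N{\left(k \right)} = -1 + k$
$\left(14 + 14 \left(-14\right)\right) N{\left(-4 \right)} = \left(14 + 14 \left(-14\right)\right) \left(-1 - 4\right) = \left(14 - 196\right) \left(-5\right) = \left(-182\right) \left(-5\right) = 910$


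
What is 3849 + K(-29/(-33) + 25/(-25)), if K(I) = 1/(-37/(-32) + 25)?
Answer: 3221645/837 ≈ 3849.0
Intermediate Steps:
K(I) = 32/837 (K(I) = 1/(-37*(-1/32) + 25) = 1/(37/32 + 25) = 1/(837/32) = 32/837)
3849 + K(-29/(-33) + 25/(-25)) = 3849 + 32/837 = 3221645/837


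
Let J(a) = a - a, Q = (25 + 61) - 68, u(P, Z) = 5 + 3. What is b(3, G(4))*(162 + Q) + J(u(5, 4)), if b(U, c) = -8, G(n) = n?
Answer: -1440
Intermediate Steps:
u(P, Z) = 8
Q = 18 (Q = 86 - 68 = 18)
J(a) = 0
b(3, G(4))*(162 + Q) + J(u(5, 4)) = -8*(162 + 18) + 0 = -8*180 + 0 = -1440 + 0 = -1440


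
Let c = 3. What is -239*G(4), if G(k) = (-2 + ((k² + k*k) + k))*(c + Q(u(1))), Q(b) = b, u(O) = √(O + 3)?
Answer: -40630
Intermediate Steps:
u(O) = √(3 + O)
G(k) = -10 + 5*k + 10*k² (G(k) = (-2 + ((k² + k*k) + k))*(3 + √(3 + 1)) = (-2 + ((k² + k²) + k))*(3 + √4) = (-2 + (2*k² + k))*(3 + 2) = (-2 + (k + 2*k²))*5 = (-2 + k + 2*k²)*5 = -10 + 5*k + 10*k²)
-239*G(4) = -239*(-10 + 5*4 + 10*4²) = -239*(-10 + 20 + 10*16) = -239*(-10 + 20 + 160) = -239*170 = -40630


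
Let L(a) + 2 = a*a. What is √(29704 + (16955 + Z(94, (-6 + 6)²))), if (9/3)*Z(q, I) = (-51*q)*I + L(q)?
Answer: √446433/3 ≈ 222.72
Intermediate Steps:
L(a) = -2 + a² (L(a) = -2 + a*a = -2 + a²)
Z(q, I) = -⅔ + q²/3 - 17*I*q (Z(q, I) = ((-51*q)*I + (-2 + q²))/3 = (-51*I*q + (-2 + q²))/3 = (-2 + q² - 51*I*q)/3 = -⅔ + q²/3 - 17*I*q)
√(29704 + (16955 + Z(94, (-6 + 6)²))) = √(29704 + (16955 + (-⅔ + (⅓)*94² - 17*(-6 + 6)²*94))) = √(29704 + (16955 + (-⅔ + (⅓)*8836 - 17*0²*94))) = √(29704 + (16955 + (-⅔ + 8836/3 - 17*0*94))) = √(29704 + (16955 + (-⅔ + 8836/3 + 0))) = √(29704 + (16955 + 8834/3)) = √(29704 + 59699/3) = √(148811/3) = √446433/3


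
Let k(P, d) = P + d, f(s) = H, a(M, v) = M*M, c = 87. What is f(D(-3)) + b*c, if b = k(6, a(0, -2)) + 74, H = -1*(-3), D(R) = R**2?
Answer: 6963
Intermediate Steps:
a(M, v) = M**2
H = 3
f(s) = 3
b = 80 (b = (6 + 0**2) + 74 = (6 + 0) + 74 = 6 + 74 = 80)
f(D(-3)) + b*c = 3 + 80*87 = 3 + 6960 = 6963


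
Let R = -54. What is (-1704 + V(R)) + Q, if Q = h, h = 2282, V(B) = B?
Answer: 524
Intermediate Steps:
Q = 2282
(-1704 + V(R)) + Q = (-1704 - 54) + 2282 = -1758 + 2282 = 524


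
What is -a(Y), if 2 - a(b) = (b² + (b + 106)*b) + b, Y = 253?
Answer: 155087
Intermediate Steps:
a(b) = 2 - b - b² - b*(106 + b) (a(b) = 2 - ((b² + (b + 106)*b) + b) = 2 - ((b² + (106 + b)*b) + b) = 2 - ((b² + b*(106 + b)) + b) = 2 - (b + b² + b*(106 + b)) = 2 + (-b - b² - b*(106 + b)) = 2 - b - b² - b*(106 + b))
-a(Y) = -(2 - 107*253 - 2*253²) = -(2 - 27071 - 2*64009) = -(2 - 27071 - 128018) = -1*(-155087) = 155087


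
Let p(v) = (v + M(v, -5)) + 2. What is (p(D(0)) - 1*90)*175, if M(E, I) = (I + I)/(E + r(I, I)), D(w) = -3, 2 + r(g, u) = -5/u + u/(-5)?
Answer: -46025/3 ≈ -15342.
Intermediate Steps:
r(g, u) = -2 - 5/u - u/5 (r(g, u) = -2 + (-5/u + u/(-5)) = -2 + (-5/u + u*(-1/5)) = -2 + (-5/u - u/5) = -2 - 5/u - u/5)
M(E, I) = 2*I/(-2 + E - 5/I - I/5) (M(E, I) = (I + I)/(E + (-2 - 5/I - I/5)) = (2*I)/(-2 + E - 5/I - I/5) = 2*I/(-2 + E - 5/I - I/5))
p(v) = 2 + v - 10/v (p(v) = (v - 10*(-5)**2/(25 - 5*(10 - 5 - 5*v))) + 2 = (v - 10*25/(25 - 5*(5 - 5*v))) + 2 = (v - 10*25/(25 + (-25 + 25*v))) + 2 = (v - 10*25/25*v) + 2 = (v - 10*25*1/(25*v)) + 2 = (v - 10/v) + 2 = 2 + v - 10/v)
(p(D(0)) - 1*90)*175 = ((2 - 3 - 10/(-3)) - 1*90)*175 = ((2 - 3 - 10*(-1/3)) - 90)*175 = ((2 - 3 + 10/3) - 90)*175 = (7/3 - 90)*175 = -263/3*175 = -46025/3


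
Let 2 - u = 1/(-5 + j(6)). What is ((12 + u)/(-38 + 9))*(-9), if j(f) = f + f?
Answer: 873/203 ≈ 4.3005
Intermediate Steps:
j(f) = 2*f
u = 13/7 (u = 2 - 1/(-5 + 2*6) = 2 - 1/(-5 + 12) = 2 - 1/7 = 2 - 1*⅐ = 2 - ⅐ = 13/7 ≈ 1.8571)
((12 + u)/(-38 + 9))*(-9) = ((12 + 13/7)/(-38 + 9))*(-9) = ((97/7)/(-29))*(-9) = ((97/7)*(-1/29))*(-9) = -97/203*(-9) = 873/203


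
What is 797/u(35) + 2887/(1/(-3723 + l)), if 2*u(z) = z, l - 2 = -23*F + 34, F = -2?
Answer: -367903251/35 ≈ -1.0512e+7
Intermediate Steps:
l = 82 (l = 2 + (-23*(-2) + 34) = 2 + (46 + 34) = 2 + 80 = 82)
u(z) = z/2
797/u(35) + 2887/(1/(-3723 + l)) = 797/(((1/2)*35)) + 2887/(1/(-3723 + 82)) = 797/(35/2) + 2887/(1/(-3641)) = 797*(2/35) + 2887/(-1/3641) = 1594/35 + 2887*(-3641) = 1594/35 - 10511567 = -367903251/35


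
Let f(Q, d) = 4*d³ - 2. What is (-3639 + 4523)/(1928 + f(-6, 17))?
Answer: 442/10789 ≈ 0.040968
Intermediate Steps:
f(Q, d) = -2 + 4*d³
(-3639 + 4523)/(1928 + f(-6, 17)) = (-3639 + 4523)/(1928 + (-2 + 4*17³)) = 884/(1928 + (-2 + 4*4913)) = 884/(1928 + (-2 + 19652)) = 884/(1928 + 19650) = 884/21578 = 884*(1/21578) = 442/10789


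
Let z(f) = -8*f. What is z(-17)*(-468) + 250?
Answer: -63398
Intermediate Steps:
z(-17)*(-468) + 250 = -8*(-17)*(-468) + 250 = 136*(-468) + 250 = -63648 + 250 = -63398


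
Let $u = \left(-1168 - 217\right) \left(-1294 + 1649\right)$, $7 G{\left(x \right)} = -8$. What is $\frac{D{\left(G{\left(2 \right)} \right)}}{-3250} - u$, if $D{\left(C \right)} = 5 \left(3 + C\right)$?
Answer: $\frac{172086249}{350} \approx 4.9168 \cdot 10^{5}$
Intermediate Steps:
$G{\left(x \right)} = - \frac{8}{7}$ ($G{\left(x \right)} = \frac{1}{7} \left(-8\right) = - \frac{8}{7}$)
$D{\left(C \right)} = 15 + 5 C$
$u = -491675$ ($u = \left(-1385\right) 355 = -491675$)
$\frac{D{\left(G{\left(2 \right)} \right)}}{-3250} - u = \frac{15 + 5 \left(- \frac{8}{7}\right)}{-3250} - -491675 = \left(15 - \frac{40}{7}\right) \left(- \frac{1}{3250}\right) + 491675 = \frac{65}{7} \left(- \frac{1}{3250}\right) + 491675 = - \frac{1}{350} + 491675 = \frac{172086249}{350}$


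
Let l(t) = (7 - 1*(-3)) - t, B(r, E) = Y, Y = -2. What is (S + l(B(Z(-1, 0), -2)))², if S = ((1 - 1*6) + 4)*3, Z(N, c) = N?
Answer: 81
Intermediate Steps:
B(r, E) = -2
l(t) = 10 - t (l(t) = (7 + 3) - t = 10 - t)
S = -3 (S = ((1 - 6) + 4)*3 = (-5 + 4)*3 = -1*3 = -3)
(S + l(B(Z(-1, 0), -2)))² = (-3 + (10 - 1*(-2)))² = (-3 + (10 + 2))² = (-3 + 12)² = 9² = 81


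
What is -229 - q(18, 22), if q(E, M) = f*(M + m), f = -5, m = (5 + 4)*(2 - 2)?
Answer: -119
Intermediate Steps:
m = 0 (m = 9*0 = 0)
q(E, M) = -5*M (q(E, M) = -5*(M + 0) = -5*M)
-229 - q(18, 22) = -229 - (-5)*22 = -229 - 1*(-110) = -229 + 110 = -119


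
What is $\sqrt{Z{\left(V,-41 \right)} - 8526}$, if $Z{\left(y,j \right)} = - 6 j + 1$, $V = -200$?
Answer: $i \sqrt{8279} \approx 90.989 i$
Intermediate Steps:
$Z{\left(y,j \right)} = 1 - 6 j$
$\sqrt{Z{\left(V,-41 \right)} - 8526} = \sqrt{\left(1 - -246\right) - 8526} = \sqrt{\left(1 + 246\right) - 8526} = \sqrt{247 - 8526} = \sqrt{-8279} = i \sqrt{8279}$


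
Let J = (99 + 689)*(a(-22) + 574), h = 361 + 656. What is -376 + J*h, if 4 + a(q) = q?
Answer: 439164632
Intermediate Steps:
h = 1017
a(q) = -4 + q
J = 431824 (J = (99 + 689)*((-4 - 22) + 574) = 788*(-26 + 574) = 788*548 = 431824)
-376 + J*h = -376 + 431824*1017 = -376 + 439165008 = 439164632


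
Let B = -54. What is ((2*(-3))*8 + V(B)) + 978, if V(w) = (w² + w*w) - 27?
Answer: 6735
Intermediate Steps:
V(w) = -27 + 2*w² (V(w) = (w² + w²) - 27 = 2*w² - 27 = -27 + 2*w²)
((2*(-3))*8 + V(B)) + 978 = ((2*(-3))*8 + (-27 + 2*(-54)²)) + 978 = (-6*8 + (-27 + 2*2916)) + 978 = (-48 + (-27 + 5832)) + 978 = (-48 + 5805) + 978 = 5757 + 978 = 6735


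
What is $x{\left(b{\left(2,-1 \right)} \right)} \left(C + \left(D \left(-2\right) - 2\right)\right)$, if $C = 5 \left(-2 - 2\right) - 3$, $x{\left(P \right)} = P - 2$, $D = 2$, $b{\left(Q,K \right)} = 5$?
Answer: $-87$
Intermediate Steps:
$x{\left(P \right)} = -2 + P$
$C = -23$ ($C = 5 \left(-2 - 2\right) - 3 = 5 \left(-4\right) - 3 = -20 - 3 = -23$)
$x{\left(b{\left(2,-1 \right)} \right)} \left(C + \left(D \left(-2\right) - 2\right)\right) = \left(-2 + 5\right) \left(-23 + \left(2 \left(-2\right) - 2\right)\right) = 3 \left(-23 - 6\right) = 3 \left(-29\right) = -87$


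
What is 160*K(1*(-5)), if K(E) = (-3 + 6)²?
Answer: 1440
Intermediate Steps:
K(E) = 9 (K(E) = 3² = 9)
160*K(1*(-5)) = 160*9 = 1440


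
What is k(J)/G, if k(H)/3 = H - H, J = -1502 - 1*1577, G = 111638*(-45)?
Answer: 0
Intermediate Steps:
G = -5023710
J = -3079 (J = -1502 - 1577 = -3079)
k(H) = 0 (k(H) = 3*(H - H) = 3*0 = 0)
k(J)/G = 0/(-5023710) = 0*(-1/5023710) = 0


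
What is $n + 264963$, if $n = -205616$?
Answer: $59347$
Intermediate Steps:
$n + 264963 = -205616 + 264963 = 59347$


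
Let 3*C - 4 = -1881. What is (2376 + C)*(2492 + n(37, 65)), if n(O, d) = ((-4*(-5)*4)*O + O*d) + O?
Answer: 41451394/3 ≈ 1.3817e+7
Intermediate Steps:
C = -1877/3 (C = 4/3 + (⅓)*(-1881) = 4/3 - 627 = -1877/3 ≈ -625.67)
n(O, d) = 81*O + O*d (n(O, d) = ((20*4)*O + O*d) + O = (80*O + O*d) + O = 81*O + O*d)
(2376 + C)*(2492 + n(37, 65)) = (2376 - 1877/3)*(2492 + 37*(81 + 65)) = 5251*(2492 + 37*146)/3 = 5251*(2492 + 5402)/3 = (5251/3)*7894 = 41451394/3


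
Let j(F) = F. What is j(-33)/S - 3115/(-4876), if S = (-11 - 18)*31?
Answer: 2961293/4383524 ≈ 0.67555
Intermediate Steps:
S = -899 (S = -29*31 = -899)
j(-33)/S - 3115/(-4876) = -33/(-899) - 3115/(-4876) = -33*(-1/899) - 3115*(-1/4876) = 33/899 + 3115/4876 = 2961293/4383524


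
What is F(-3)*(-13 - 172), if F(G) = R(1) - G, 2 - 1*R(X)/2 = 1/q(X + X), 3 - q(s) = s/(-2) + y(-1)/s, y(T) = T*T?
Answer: -8325/7 ≈ -1189.3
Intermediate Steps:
y(T) = T**2
q(s) = 3 + s/2 - 1/s (q(s) = 3 - (s/(-2) + (-1)**2/s) = 3 - (s*(-1/2) + 1/s) = 3 - (-s/2 + 1/s) = 3 - (1/s - s/2) = 3 + (s/2 - 1/s) = 3 + s/2 - 1/s)
R(X) = 4 - 2/(3 + X - 1/(2*X)) (R(X) = 4 - 2/(3 + (X + X)/2 - 1/(X + X)) = 4 - 2/(3 + (2*X)/2 - 1/(2*X)) = 4 - 2/(3 + X - 1/(2*X)))
F(G) = 24/7 - G (F(G) = 4*(-1 - 1*1 + 2*1*(3 + 1))/(-1 + 2*1*(3 + 1)) - G = 4*(-1 - 1 + 2*1*4)/(-1 + 2*1*4) - G = 4*(-1 - 1 + 8)/(-1 + 8) - G = 4*6/7 - G = 4*(1/7)*6 - G = 24/7 - G)
F(-3)*(-13 - 172) = (24/7 - 1*(-3))*(-13 - 172) = (24/7 + 3)*(-185) = (45/7)*(-185) = -8325/7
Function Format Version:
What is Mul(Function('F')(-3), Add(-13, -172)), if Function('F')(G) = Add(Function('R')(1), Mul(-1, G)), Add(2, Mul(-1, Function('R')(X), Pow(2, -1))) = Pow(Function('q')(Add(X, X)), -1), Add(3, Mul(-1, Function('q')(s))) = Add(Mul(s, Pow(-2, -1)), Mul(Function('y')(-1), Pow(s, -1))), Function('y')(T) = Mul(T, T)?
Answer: Rational(-8325, 7) ≈ -1189.3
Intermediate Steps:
Function('y')(T) = Pow(T, 2)
Function('q')(s) = Add(3, Mul(Rational(1, 2), s), Mul(-1, Pow(s, -1))) (Function('q')(s) = Add(3, Mul(-1, Add(Mul(s, Pow(-2, -1)), Mul(Pow(-1, 2), Pow(s, -1))))) = Add(3, Mul(-1, Add(Mul(s, Rational(-1, 2)), Mul(1, Pow(s, -1))))) = Add(3, Mul(-1, Add(Mul(Rational(-1, 2), s), Pow(s, -1)))) = Add(3, Mul(-1, Add(Pow(s, -1), Mul(Rational(-1, 2), s)))) = Add(3, Add(Mul(Rational(1, 2), s), Mul(-1, Pow(s, -1)))) = Add(3, Mul(Rational(1, 2), s), Mul(-1, Pow(s, -1))))
Function('R')(X) = Add(4, Mul(-2, Pow(Add(3, X, Mul(Rational(-1, 2), Pow(X, -1))), -1))) (Function('R')(X) = Add(4, Mul(-2, Pow(Add(3, Mul(Rational(1, 2), Add(X, X)), Mul(-1, Pow(Add(X, X), -1))), -1))) = Add(4, Mul(-2, Pow(Add(3, Mul(Rational(1, 2), Mul(2, X)), Mul(-1, Pow(Mul(2, X), -1))), -1))) = Add(4, Mul(-2, Pow(Add(3, X, Mul(-1, Mul(Rational(1, 2), Pow(X, -1)))), -1))) = Add(4, Mul(-2, Pow(Add(3, X, Mul(Rational(-1, 2), Pow(X, -1))), -1))))
Function('F')(G) = Add(Rational(24, 7), Mul(-1, G)) (Function('F')(G) = Add(Mul(4, Pow(Add(-1, Mul(2, 1, Add(3, 1))), -1), Add(-1, Mul(-1, 1), Mul(2, 1, Add(3, 1)))), Mul(-1, G)) = Add(Mul(4, Pow(Add(-1, Mul(2, 1, 4)), -1), Add(-1, -1, Mul(2, 1, 4))), Mul(-1, G)) = Add(Mul(4, Pow(Add(-1, 8), -1), Add(-1, -1, 8)), Mul(-1, G)) = Add(Mul(4, Pow(7, -1), 6), Mul(-1, G)) = Add(Mul(4, Rational(1, 7), 6), Mul(-1, G)) = Add(Rational(24, 7), Mul(-1, G)))
Mul(Function('F')(-3), Add(-13, -172)) = Mul(Add(Rational(24, 7), Mul(-1, -3)), Add(-13, -172)) = Mul(Add(Rational(24, 7), 3), -185) = Mul(Rational(45, 7), -185) = Rational(-8325, 7)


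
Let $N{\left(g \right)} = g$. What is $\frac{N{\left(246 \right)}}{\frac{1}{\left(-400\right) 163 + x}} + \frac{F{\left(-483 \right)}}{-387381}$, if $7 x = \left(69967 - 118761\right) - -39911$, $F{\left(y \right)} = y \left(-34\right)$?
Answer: $- \frac{2111403875972}{129127} \approx -1.6351 \cdot 10^{7}$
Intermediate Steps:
$F{\left(y \right)} = - 34 y$
$x = -1269$ ($x = \frac{\left(69967 - 118761\right) - -39911}{7} = \frac{-48794 + 39911}{7} = \frac{1}{7} \left(-8883\right) = -1269$)
$\frac{N{\left(246 \right)}}{\frac{1}{\left(-400\right) 163 + x}} + \frac{F{\left(-483 \right)}}{-387381} = \frac{246}{\frac{1}{\left(-400\right) 163 - 1269}} + \frac{\left(-34\right) \left(-483\right)}{-387381} = \frac{246}{\frac{1}{-65200 - 1269}} + 16422 \left(- \frac{1}{387381}\right) = \frac{246}{\frac{1}{-66469}} - \frac{5474}{129127} = \frac{246}{- \frac{1}{66469}} - \frac{5474}{129127} = 246 \left(-66469\right) - \frac{5474}{129127} = -16351374 - \frac{5474}{129127} = - \frac{2111403875972}{129127}$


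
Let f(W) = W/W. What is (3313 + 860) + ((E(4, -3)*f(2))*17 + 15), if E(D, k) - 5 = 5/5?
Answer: 4290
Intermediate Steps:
E(D, k) = 6 (E(D, k) = 5 + 5/5 = 5 + 5*(1/5) = 5 + 1 = 6)
f(W) = 1
(3313 + 860) + ((E(4, -3)*f(2))*17 + 15) = (3313 + 860) + ((6*1)*17 + 15) = 4173 + (6*17 + 15) = 4173 + (102 + 15) = 4173 + 117 = 4290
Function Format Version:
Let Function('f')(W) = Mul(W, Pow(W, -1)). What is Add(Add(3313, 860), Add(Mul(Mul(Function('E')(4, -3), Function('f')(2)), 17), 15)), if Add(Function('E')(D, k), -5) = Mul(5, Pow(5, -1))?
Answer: 4290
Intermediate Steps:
Function('E')(D, k) = 6 (Function('E')(D, k) = Add(5, Mul(5, Pow(5, -1))) = Add(5, Mul(5, Rational(1, 5))) = Add(5, 1) = 6)
Function('f')(W) = 1
Add(Add(3313, 860), Add(Mul(Mul(Function('E')(4, -3), Function('f')(2)), 17), 15)) = Add(Add(3313, 860), Add(Mul(Mul(6, 1), 17), 15)) = Add(4173, Add(Mul(6, 17), 15)) = Add(4173, Add(102, 15)) = Add(4173, 117) = 4290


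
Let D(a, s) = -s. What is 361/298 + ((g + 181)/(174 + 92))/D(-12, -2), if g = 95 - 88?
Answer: 62019/39634 ≈ 1.5648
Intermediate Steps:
g = 7
361/298 + ((g + 181)/(174 + 92))/D(-12, -2) = 361/298 + ((7 + 181)/(174 + 92))/((-1*(-2))) = 361*(1/298) + (188/266)/2 = 361/298 + (188*(1/266))*(½) = 361/298 + (94/133)*(½) = 361/298 + 47/133 = 62019/39634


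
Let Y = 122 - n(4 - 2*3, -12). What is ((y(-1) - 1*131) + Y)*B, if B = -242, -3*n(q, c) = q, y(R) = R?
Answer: 7744/3 ≈ 2581.3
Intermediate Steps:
n(q, c) = -q/3
Y = 364/3 (Y = 122 - (-1)*(4 - 2*3)/3 = 122 - (-1)*(4 - 6)/3 = 122 - (-1)*(-2)/3 = 122 - 1*⅔ = 122 - ⅔ = 364/3 ≈ 121.33)
((y(-1) - 1*131) + Y)*B = ((-1 - 1*131) + 364/3)*(-242) = ((-1 - 131) + 364/3)*(-242) = (-132 + 364/3)*(-242) = -32/3*(-242) = 7744/3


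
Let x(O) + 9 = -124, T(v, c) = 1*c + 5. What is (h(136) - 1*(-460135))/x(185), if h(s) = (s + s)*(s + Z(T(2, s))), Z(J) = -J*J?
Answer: 4910505/133 ≈ 36921.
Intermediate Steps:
T(v, c) = 5 + c (T(v, c) = c + 5 = 5 + c)
Z(J) = -J**2
h(s) = 2*s*(s - (5 + s)**2) (h(s) = (s + s)*(s - (5 + s)**2) = (2*s)*(s - (5 + s)**2) = 2*s*(s - (5 + s)**2))
x(O) = -133 (x(O) = -9 - 124 = -133)
(h(136) - 1*(-460135))/x(185) = (2*136*(136 - (5 + 136)**2) - 1*(-460135))/(-133) = (2*136*(136 - 1*141**2) + 460135)*(-1/133) = (2*136*(136 - 1*19881) + 460135)*(-1/133) = (2*136*(136 - 19881) + 460135)*(-1/133) = (2*136*(-19745) + 460135)*(-1/133) = (-5370640 + 460135)*(-1/133) = -4910505*(-1/133) = 4910505/133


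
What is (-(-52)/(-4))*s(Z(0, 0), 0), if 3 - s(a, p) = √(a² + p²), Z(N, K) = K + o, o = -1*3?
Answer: 0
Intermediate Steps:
o = -3
Z(N, K) = -3 + K (Z(N, K) = K - 3 = -3 + K)
s(a, p) = 3 - √(a² + p²)
(-(-52)/(-4))*s(Z(0, 0), 0) = (-(-52)/(-4))*(3 - √((-3 + 0)² + 0²)) = (-(-52)*(-1)/4)*(3 - √((-3)² + 0)) = (-4*13/4)*(3 - √(9 + 0)) = -13*(3 - √9) = -13*(3 - 1*3) = -13*(3 - 3) = -13*0 = 0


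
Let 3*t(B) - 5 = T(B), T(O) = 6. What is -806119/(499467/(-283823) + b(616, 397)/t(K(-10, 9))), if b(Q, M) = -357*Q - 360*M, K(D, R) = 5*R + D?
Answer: 86784353183/10653299805 ≈ 8.1462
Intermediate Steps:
K(D, R) = D + 5*R
b(Q, M) = -360*M - 357*Q
t(B) = 11/3 (t(B) = 5/3 + (⅓)*6 = 5/3 + 2 = 11/3)
-806119/(499467/(-283823) + b(616, 397)/t(K(-10, 9))) = -806119/(499467/(-283823) + (-360*397 - 357*616)/(11/3)) = -806119/(499467*(-1/283823) + (-142920 - 219912)*(3/11)) = -806119/(-17223/9787 - 362832*3/11) = -806119/(-17223/9787 - 1088496/11) = -806119/(-10653299805/107657) = -806119*(-107657/10653299805) = 86784353183/10653299805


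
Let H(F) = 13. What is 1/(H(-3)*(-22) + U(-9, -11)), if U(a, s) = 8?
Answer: -1/278 ≈ -0.0035971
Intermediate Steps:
1/(H(-3)*(-22) + U(-9, -11)) = 1/(13*(-22) + 8) = 1/(-286 + 8) = 1/(-278) = -1/278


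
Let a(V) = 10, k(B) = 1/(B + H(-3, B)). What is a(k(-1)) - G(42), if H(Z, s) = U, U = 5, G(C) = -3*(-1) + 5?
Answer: 2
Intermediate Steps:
G(C) = 8 (G(C) = 3 + 5 = 8)
H(Z, s) = 5
k(B) = 1/(5 + B) (k(B) = 1/(B + 5) = 1/(5 + B))
a(k(-1)) - G(42) = 10 - 1*8 = 10 - 8 = 2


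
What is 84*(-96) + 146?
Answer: -7918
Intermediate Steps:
84*(-96) + 146 = -8064 + 146 = -7918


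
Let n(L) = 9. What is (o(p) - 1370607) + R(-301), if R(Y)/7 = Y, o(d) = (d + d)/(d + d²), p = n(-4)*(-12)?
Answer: -146880400/107 ≈ -1.3727e+6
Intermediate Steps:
p = -108 (p = 9*(-12) = -108)
o(d) = 2*d/(d + d²) (o(d) = (2*d)/(d + d²) = 2*d/(d + d²))
R(Y) = 7*Y
(o(p) - 1370607) + R(-301) = (2/(1 - 108) - 1370607) + 7*(-301) = (2/(-107) - 1370607) - 2107 = (2*(-1/107) - 1370607) - 2107 = (-2/107 - 1370607) - 2107 = -146654951/107 - 2107 = -146880400/107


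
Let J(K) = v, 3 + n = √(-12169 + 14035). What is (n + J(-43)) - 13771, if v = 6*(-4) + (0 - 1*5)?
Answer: -13803 + √1866 ≈ -13760.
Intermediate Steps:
n = -3 + √1866 (n = -3 + √(-12169 + 14035) = -3 + √1866 ≈ 40.197)
v = -29 (v = -24 + (0 - 5) = -24 - 5 = -29)
J(K) = -29
(n + J(-43)) - 13771 = ((-3 + √1866) - 29) - 13771 = (-32 + √1866) - 13771 = -13803 + √1866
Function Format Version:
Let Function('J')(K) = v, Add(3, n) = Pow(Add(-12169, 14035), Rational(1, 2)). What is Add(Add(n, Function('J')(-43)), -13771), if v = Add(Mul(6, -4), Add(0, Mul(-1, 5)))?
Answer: Add(-13803, Pow(1866, Rational(1, 2))) ≈ -13760.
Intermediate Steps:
n = Add(-3, Pow(1866, Rational(1, 2))) (n = Add(-3, Pow(Add(-12169, 14035), Rational(1, 2))) = Add(-3, Pow(1866, Rational(1, 2))) ≈ 40.197)
v = -29 (v = Add(-24, Add(0, -5)) = Add(-24, -5) = -29)
Function('J')(K) = -29
Add(Add(n, Function('J')(-43)), -13771) = Add(Add(Add(-3, Pow(1866, Rational(1, 2))), -29), -13771) = Add(Add(-32, Pow(1866, Rational(1, 2))), -13771) = Add(-13803, Pow(1866, Rational(1, 2)))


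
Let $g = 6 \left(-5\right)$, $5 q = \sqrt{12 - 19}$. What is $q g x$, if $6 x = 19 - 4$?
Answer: $- 15 i \sqrt{7} \approx - 39.686 i$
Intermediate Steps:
$q = \frac{i \sqrt{7}}{5}$ ($q = \frac{\sqrt{12 - 19}}{5} = \frac{\sqrt{-7}}{5} = \frac{i \sqrt{7}}{5} \approx 0.52915 i$)
$g = -30$
$x = \frac{5}{2}$ ($x = \frac{19 - 4}{6} = \frac{1}{6} \cdot 15 = \frac{5}{2} \approx 2.5$)
$q g x = \frac{i \sqrt{7}}{5} \left(-30\right) \frac{5}{2} = - 6 i \sqrt{7} \cdot \frac{5}{2} = - 15 i \sqrt{7}$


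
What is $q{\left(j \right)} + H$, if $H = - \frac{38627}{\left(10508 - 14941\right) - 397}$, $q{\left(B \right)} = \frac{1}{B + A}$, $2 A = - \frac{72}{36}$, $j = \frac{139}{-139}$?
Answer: $\frac{18106}{2415} \approx 7.4973$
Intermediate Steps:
$j = -1$ ($j = 139 \left(- \frac{1}{139}\right) = -1$)
$A = -1$ ($A = \frac{\left(-72\right) \frac{1}{36}}{2} = \frac{1}{2} \left(-2\right) = -1$)
$q{\left(B \right)} = \frac{1}{-1 + B}$ ($q{\left(B \right)} = \frac{1}{B - 1} = \frac{1}{-1 + B}$)
$H = \frac{38627}{4830}$ ($H = - \frac{38627}{-4433 - 397} = - \frac{38627}{-4830} = \left(-38627\right) \left(- \frac{1}{4830}\right) = \frac{38627}{4830} \approx 7.9973$)
$q{\left(j \right)} + H = \frac{1}{-1 - 1} + \frac{38627}{4830} = \frac{1}{-2} + \frac{38627}{4830} = - \frac{1}{2} + \frac{38627}{4830} = \frac{18106}{2415}$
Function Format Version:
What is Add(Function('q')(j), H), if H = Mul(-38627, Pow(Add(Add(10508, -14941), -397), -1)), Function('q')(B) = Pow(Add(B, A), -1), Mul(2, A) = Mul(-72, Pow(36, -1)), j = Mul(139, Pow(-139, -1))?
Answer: Rational(18106, 2415) ≈ 7.4973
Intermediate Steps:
j = -1 (j = Mul(139, Rational(-1, 139)) = -1)
A = -1 (A = Mul(Rational(1, 2), Mul(-72, Pow(36, -1))) = Mul(Rational(1, 2), Mul(-72, Rational(1, 36))) = Mul(Rational(1, 2), -2) = -1)
Function('q')(B) = Pow(Add(-1, B), -1) (Function('q')(B) = Pow(Add(B, -1), -1) = Pow(Add(-1, B), -1))
H = Rational(38627, 4830) (H = Mul(-38627, Pow(Add(-4433, -397), -1)) = Mul(-38627, Pow(-4830, -1)) = Mul(-38627, Rational(-1, 4830)) = Rational(38627, 4830) ≈ 7.9973)
Add(Function('q')(j), H) = Add(Pow(Add(-1, -1), -1), Rational(38627, 4830)) = Add(Pow(-2, -1), Rational(38627, 4830)) = Add(Rational(-1, 2), Rational(38627, 4830)) = Rational(18106, 2415)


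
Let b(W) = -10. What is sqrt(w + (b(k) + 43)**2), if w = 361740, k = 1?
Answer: sqrt(362829) ≈ 602.35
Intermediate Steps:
sqrt(w + (b(k) + 43)**2) = sqrt(361740 + (-10 + 43)**2) = sqrt(361740 + 33**2) = sqrt(361740 + 1089) = sqrt(362829)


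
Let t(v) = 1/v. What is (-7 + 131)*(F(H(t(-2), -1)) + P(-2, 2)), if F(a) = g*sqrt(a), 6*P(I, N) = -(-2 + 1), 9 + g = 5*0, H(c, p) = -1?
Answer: 62/3 - 1116*I ≈ 20.667 - 1116.0*I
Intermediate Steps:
g = -9 (g = -9 + 5*0 = -9 + 0 = -9)
P(I, N) = 1/6 (P(I, N) = (-(-2 + 1))/6 = (-1*(-1))/6 = (1/6)*1 = 1/6)
F(a) = -9*sqrt(a)
(-7 + 131)*(F(H(t(-2), -1)) + P(-2, 2)) = (-7 + 131)*(-9*I + 1/6) = 124*(-9*I + 1/6) = 124*(1/6 - 9*I) = 62/3 - 1116*I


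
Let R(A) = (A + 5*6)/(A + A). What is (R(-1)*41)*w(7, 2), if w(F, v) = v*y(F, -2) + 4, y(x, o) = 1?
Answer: -3567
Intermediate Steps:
w(F, v) = 4 + v (w(F, v) = v*1 + 4 = v + 4 = 4 + v)
R(A) = (30 + A)/(2*A) (R(A) = (A + 30)/((2*A)) = (30 + A)*(1/(2*A)) = (30 + A)/(2*A))
(R(-1)*41)*w(7, 2) = (((½)*(30 - 1)/(-1))*41)*(4 + 2) = (((½)*(-1)*29)*41)*6 = -29/2*41*6 = -1189/2*6 = -3567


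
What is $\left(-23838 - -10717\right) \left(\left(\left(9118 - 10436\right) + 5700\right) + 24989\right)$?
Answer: $-385376891$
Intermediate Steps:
$\left(-23838 - -10717\right) \left(\left(\left(9118 - 10436\right) + 5700\right) + 24989\right) = \left(-23838 + \left(-2671 + 13388\right)\right) \left(\left(-1318 + 5700\right) + 24989\right) = \left(-23838 + 10717\right) \left(4382 + 24989\right) = \left(-13121\right) 29371 = -385376891$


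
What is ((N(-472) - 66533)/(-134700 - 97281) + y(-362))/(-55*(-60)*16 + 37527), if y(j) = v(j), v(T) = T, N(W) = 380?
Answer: -9323441/2328238643 ≈ -0.0040045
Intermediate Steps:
y(j) = j
((N(-472) - 66533)/(-134700 - 97281) + y(-362))/(-55*(-60)*16 + 37527) = ((380 - 66533)/(-134700 - 97281) - 362)/(-55*(-60)*16 + 37527) = (-66153/(-231981) - 362)/(3300*16 + 37527) = (-66153*(-1/231981) - 362)/(52800 + 37527) = (22051/77327 - 362)/90327 = -27970323/77327*1/90327 = -9323441/2328238643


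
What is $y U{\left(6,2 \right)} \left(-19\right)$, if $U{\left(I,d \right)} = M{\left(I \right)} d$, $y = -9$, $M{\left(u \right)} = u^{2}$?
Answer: $12312$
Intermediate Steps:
$U{\left(I,d \right)} = d I^{2}$ ($U{\left(I,d \right)} = I^{2} d = d I^{2}$)
$y U{\left(6,2 \right)} \left(-19\right) = - 9 \cdot 2 \cdot 6^{2} \left(-19\right) = - 9 \cdot 2 \cdot 36 \left(-19\right) = \left(-9\right) 72 \left(-19\right) = \left(-648\right) \left(-19\right) = 12312$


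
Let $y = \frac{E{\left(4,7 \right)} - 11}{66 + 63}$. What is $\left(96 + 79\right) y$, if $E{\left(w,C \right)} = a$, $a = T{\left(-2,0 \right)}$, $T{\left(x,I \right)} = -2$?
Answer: $- \frac{2275}{129} \approx -17.636$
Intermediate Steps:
$a = -2$
$E{\left(w,C \right)} = -2$
$y = - \frac{13}{129}$ ($y = \frac{-2 - 11}{66 + 63} = - \frac{13}{129} \approx -0.10078$)
$\left(96 + 79\right) y = \left(96 + 79\right) \left(- \frac{13}{129}\right) = 175 \left(- \frac{13}{129}\right) = - \frac{2275}{129}$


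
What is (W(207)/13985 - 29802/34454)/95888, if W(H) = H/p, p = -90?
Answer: -2084301071/231012981253600 ≈ -9.0224e-6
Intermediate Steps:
W(H) = -H/90 (W(H) = H/(-90) = H*(-1/90) = -H/90)
(W(207)/13985 - 29802/34454)/95888 = (-1/90*207/13985 - 29802/34454)/95888 = (-23/10*1/13985 - 29802*1/34454)*(1/95888) = (-23/139850 - 14901/17227)*(1/95888) = -2084301071/2409195950*1/95888 = -2084301071/231012981253600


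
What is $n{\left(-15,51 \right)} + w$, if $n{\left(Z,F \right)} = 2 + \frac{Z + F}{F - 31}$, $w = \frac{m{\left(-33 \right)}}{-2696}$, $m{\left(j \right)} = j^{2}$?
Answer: $\frac{45779}{13480} \approx 3.3961$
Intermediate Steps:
$w = - \frac{1089}{2696}$ ($w = \frac{\left(-33\right)^{2}}{-2696} = 1089 \left(- \frac{1}{2696}\right) = - \frac{1089}{2696} \approx -0.40393$)
$n{\left(Z,F \right)} = 2 + \frac{F + Z}{-31 + F}$
$n{\left(-15,51 \right)} + w = \frac{-62 - 15 + 3 \cdot 51}{-31 + 51} - \frac{1089}{2696} = \frac{-62 - 15 + 153}{20} - \frac{1089}{2696} = \frac{1}{20} \cdot 76 - \frac{1089}{2696} = \frac{19}{5} - \frac{1089}{2696} = \frac{45779}{13480}$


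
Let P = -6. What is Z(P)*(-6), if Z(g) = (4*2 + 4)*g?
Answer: 432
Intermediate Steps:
Z(g) = 12*g (Z(g) = (8 + 4)*g = 12*g)
Z(P)*(-6) = (12*(-6))*(-6) = -72*(-6) = 432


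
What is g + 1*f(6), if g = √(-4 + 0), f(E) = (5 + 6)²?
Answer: 121 + 2*I ≈ 121.0 + 2.0*I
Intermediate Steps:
f(E) = 121 (f(E) = 11² = 121)
g = 2*I (g = √(-4) = 2*I ≈ 2.0*I)
g + 1*f(6) = 2*I + 1*121 = 2*I + 121 = 121 + 2*I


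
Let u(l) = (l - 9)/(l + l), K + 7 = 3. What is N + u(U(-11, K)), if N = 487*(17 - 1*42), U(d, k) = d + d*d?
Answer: -2678399/220 ≈ -12175.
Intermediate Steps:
K = -4 (K = -7 + 3 = -4)
U(d, k) = d + d²
u(l) = (-9 + l)/(2*l) (u(l) = (-9 + l)/((2*l)) = (-9 + l)*(1/(2*l)) = (-9 + l)/(2*l))
N = -12175 (N = 487*(17 - 42) = 487*(-25) = -12175)
N + u(U(-11, K)) = -12175 + (-9 - 11*(1 - 11))/(2*((-11*(1 - 11)))) = -12175 + (-9 - 11*(-10))/(2*((-11*(-10)))) = -12175 + (½)*(-9 + 110)/110 = -12175 + (½)*(1/110)*101 = -12175 + 101/220 = -2678399/220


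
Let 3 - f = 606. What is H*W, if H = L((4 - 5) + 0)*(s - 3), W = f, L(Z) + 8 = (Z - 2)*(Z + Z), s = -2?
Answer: -6030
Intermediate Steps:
f = -603 (f = 3 - 1*606 = 3 - 606 = -603)
L(Z) = -8 + 2*Z*(-2 + Z) (L(Z) = -8 + (Z - 2)*(Z + Z) = -8 + (-2 + Z)*(2*Z) = -8 + 2*Z*(-2 + Z))
W = -603
H = 10 (H = (-8 - 4*((4 - 5) + 0) + 2*((4 - 5) + 0)**2)*(-2 - 3) = (-8 - 4*(-1 + 0) + 2*(-1 + 0)**2)*(-5) = (-8 - 4*(-1) + 2*(-1)**2)*(-5) = (-8 + 4 + 2*1)*(-5) = (-8 + 4 + 2)*(-5) = -2*(-5) = 10)
H*W = 10*(-603) = -6030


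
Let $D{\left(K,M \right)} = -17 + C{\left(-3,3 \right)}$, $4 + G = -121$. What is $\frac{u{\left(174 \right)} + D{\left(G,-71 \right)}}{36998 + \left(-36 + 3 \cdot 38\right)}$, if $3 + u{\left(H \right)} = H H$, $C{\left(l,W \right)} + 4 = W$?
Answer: $\frac{30255}{37076} \approx 0.81603$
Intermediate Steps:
$C{\left(l,W \right)} = -4 + W$
$G = -125$ ($G = -4 - 121 = -125$)
$u{\left(H \right)} = -3 + H^{2}$ ($u{\left(H \right)} = -3 + H H = -3 + H^{2}$)
$D{\left(K,M \right)} = -18$ ($D{\left(K,M \right)} = -17 + \left(-4 + 3\right) = -17 - 1 = -18$)
$\frac{u{\left(174 \right)} + D{\left(G,-71 \right)}}{36998 + \left(-36 + 3 \cdot 38\right)} = \frac{\left(-3 + 174^{2}\right) - 18}{36998 + \left(-36 + 3 \cdot 38\right)} = \frac{\left(-3 + 30276\right) - 18}{36998 + \left(-36 + 114\right)} = \frac{30273 - 18}{36998 + 78} = \frac{30255}{37076}$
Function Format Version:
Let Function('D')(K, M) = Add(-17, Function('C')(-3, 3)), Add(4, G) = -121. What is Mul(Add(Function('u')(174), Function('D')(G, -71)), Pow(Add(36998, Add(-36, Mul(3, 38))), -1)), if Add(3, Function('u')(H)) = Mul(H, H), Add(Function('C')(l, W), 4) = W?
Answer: Rational(30255, 37076) ≈ 0.81603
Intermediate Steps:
Function('C')(l, W) = Add(-4, W)
G = -125 (G = Add(-4, -121) = -125)
Function('u')(H) = Add(-3, Pow(H, 2)) (Function('u')(H) = Add(-3, Mul(H, H)) = Add(-3, Pow(H, 2)))
Function('D')(K, M) = -18 (Function('D')(K, M) = Add(-17, Add(-4, 3)) = Add(-17, -1) = -18)
Mul(Add(Function('u')(174), Function('D')(G, -71)), Pow(Add(36998, Add(-36, Mul(3, 38))), -1)) = Mul(Add(Add(-3, Pow(174, 2)), -18), Pow(Add(36998, Add(-36, Mul(3, 38))), -1)) = Mul(Add(Add(-3, 30276), -18), Pow(Add(36998, Add(-36, 114)), -1)) = Mul(Add(30273, -18), Pow(Add(36998, 78), -1)) = Mul(30255, Pow(37076, -1)) = Mul(30255, Rational(1, 37076)) = Rational(30255, 37076)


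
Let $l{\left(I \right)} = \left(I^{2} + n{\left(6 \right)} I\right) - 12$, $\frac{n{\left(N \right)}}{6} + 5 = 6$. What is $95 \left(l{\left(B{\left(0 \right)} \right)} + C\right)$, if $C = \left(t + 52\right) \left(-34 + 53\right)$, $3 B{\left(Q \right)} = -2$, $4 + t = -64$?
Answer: $- \frac{273220}{9} \approx -30358.0$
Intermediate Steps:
$t = -68$ ($t = -4 - 64 = -68$)
$B{\left(Q \right)} = - \frac{2}{3}$ ($B{\left(Q \right)} = \frac{1}{3} \left(-2\right) = - \frac{2}{3}$)
$n{\left(N \right)} = 6$ ($n{\left(N \right)} = -30 + 6 \cdot 6 = -30 + 36 = 6$)
$l{\left(I \right)} = -12 + I^{2} + 6 I$ ($l{\left(I \right)} = \left(I^{2} + 6 I\right) - 12 = -12 + I^{2} + 6 I$)
$C = -304$ ($C = \left(-68 + 52\right) \left(-34 + 53\right) = \left(-16\right) 19 = -304$)
$95 \left(l{\left(B{\left(0 \right)} \right)} + C\right) = 95 \left(\left(-12 + \left(- \frac{2}{3}\right)^{2} + 6 \left(- \frac{2}{3}\right)\right) - 304\right) = 95 \left(\left(-12 + \frac{4}{9} - 4\right) - 304\right) = 95 \left(- \frac{140}{9} - 304\right) = 95 \left(- \frac{2876}{9}\right) = - \frac{273220}{9}$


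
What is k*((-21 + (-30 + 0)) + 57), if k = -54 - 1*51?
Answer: -630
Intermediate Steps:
k = -105 (k = -54 - 51 = -105)
k*((-21 + (-30 + 0)) + 57) = -105*((-21 + (-30 + 0)) + 57) = -105*((-21 - 30) + 57) = -105*(-51 + 57) = -105*6 = -630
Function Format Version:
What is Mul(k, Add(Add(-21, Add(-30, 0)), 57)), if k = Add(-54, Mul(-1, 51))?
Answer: -630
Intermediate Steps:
k = -105 (k = Add(-54, -51) = -105)
Mul(k, Add(Add(-21, Add(-30, 0)), 57)) = Mul(-105, Add(Add(-21, Add(-30, 0)), 57)) = Mul(-105, Add(Add(-21, -30), 57)) = Mul(-105, Add(-51, 57)) = Mul(-105, 6) = -630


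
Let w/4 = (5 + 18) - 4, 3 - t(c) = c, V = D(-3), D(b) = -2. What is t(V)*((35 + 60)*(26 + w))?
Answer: 48450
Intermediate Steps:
V = -2
t(c) = 3 - c
w = 76 (w = 4*((5 + 18) - 4) = 4*(23 - 4) = 4*19 = 76)
t(V)*((35 + 60)*(26 + w)) = (3 - 1*(-2))*((35 + 60)*(26 + 76)) = (3 + 2)*(95*102) = 5*9690 = 48450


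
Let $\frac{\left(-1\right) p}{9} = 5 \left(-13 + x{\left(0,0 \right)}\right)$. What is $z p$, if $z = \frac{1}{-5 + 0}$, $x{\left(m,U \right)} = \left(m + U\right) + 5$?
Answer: $-72$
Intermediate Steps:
$x{\left(m,U \right)} = 5 + U + m$ ($x{\left(m,U \right)} = \left(U + m\right) + 5 = 5 + U + m$)
$p = 360$ ($p = - 9 \cdot 5 \left(-13 + \left(5 + 0 + 0\right)\right) = - 9 \cdot 5 \left(-13 + 5\right) = - 9 \cdot 5 \left(-8\right) = \left(-9\right) \left(-40\right) = 360$)
$z = - \frac{1}{5}$ ($z = \frac{1}{-5} = - \frac{1}{5} \approx -0.2$)
$z p = \left(- \frac{1}{5}\right) 360 = -72$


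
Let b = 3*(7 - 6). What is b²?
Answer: 9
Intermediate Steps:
b = 3 (b = 3*1 = 3)
b² = 3² = 9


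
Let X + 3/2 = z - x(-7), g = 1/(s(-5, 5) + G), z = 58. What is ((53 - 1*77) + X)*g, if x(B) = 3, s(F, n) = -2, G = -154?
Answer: -59/312 ≈ -0.18910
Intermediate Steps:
g = -1/156 (g = 1/(-2 - 154) = 1/(-156) = -1/156 ≈ -0.0064103)
X = 107/2 (X = -3/2 + (58 - 1*3) = -3/2 + (58 - 3) = -3/2 + 55 = 107/2 ≈ 53.500)
((53 - 1*77) + X)*g = ((53 - 1*77) + 107/2)*(-1/156) = ((53 - 77) + 107/2)*(-1/156) = (-24 + 107/2)*(-1/156) = (59/2)*(-1/156) = -59/312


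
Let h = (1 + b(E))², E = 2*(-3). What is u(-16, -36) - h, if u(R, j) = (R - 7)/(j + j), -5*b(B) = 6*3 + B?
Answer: -2953/1800 ≈ -1.6406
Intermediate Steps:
E = -6
b(B) = -18/5 - B/5 (b(B) = -(6*3 + B)/5 = -(18 + B)/5 = -18/5 - B/5)
u(R, j) = (-7 + R)/(2*j) (u(R, j) = (-7 + R)/((2*j)) = (-7 + R)*(1/(2*j)) = (-7 + R)/(2*j))
h = 49/25 (h = (1 + (-18/5 - ⅕*(-6)))² = (1 + (-18/5 + 6/5))² = (1 - 12/5)² = (-7/5)² = 49/25 ≈ 1.9600)
u(-16, -36) - h = (½)*(-7 - 16)/(-36) - 1*49/25 = (½)*(-1/36)*(-23) - 49/25 = 23/72 - 49/25 = -2953/1800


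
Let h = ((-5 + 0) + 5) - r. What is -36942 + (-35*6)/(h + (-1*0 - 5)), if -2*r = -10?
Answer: -36921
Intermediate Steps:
r = 5 (r = -1/2*(-10) = 5)
h = -5 (h = ((-5 + 0) + 5) - 1*5 = (-5 + 5) - 5 = 0 - 5 = -5)
-36942 + (-35*6)/(h + (-1*0 - 5)) = -36942 + (-35*6)/(-5 + (-1*0 - 5)) = -36942 - 210/(-5 + (0 - 5)) = -36942 - 210/(-5 - 5) = -36942 - 210/(-10) = -36942 - 210*(-1/10) = -36942 + 21 = -36921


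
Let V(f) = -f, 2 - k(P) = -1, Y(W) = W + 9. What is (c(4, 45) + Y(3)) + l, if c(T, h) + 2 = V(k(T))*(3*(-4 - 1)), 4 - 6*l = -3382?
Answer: 1858/3 ≈ 619.33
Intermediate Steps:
Y(W) = 9 + W
l = 1693/3 (l = 2/3 - 1/6*(-3382) = 2/3 + 1691/3 = 1693/3 ≈ 564.33)
k(P) = 3 (k(P) = 2 - 1*(-1) = 2 + 1 = 3)
c(T, h) = 43 (c(T, h) = -2 + (-1*3)*(3*(-4 - 1)) = -2 - 9*(-5) = -2 - 3*(-15) = -2 + 45 = 43)
(c(4, 45) + Y(3)) + l = (43 + (9 + 3)) + 1693/3 = (43 + 12) + 1693/3 = 55 + 1693/3 = 1858/3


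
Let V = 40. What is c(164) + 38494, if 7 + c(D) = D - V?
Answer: 38611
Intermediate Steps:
c(D) = -47 + D (c(D) = -7 + (D - 1*40) = -7 + (D - 40) = -7 + (-40 + D) = -47 + D)
c(164) + 38494 = (-47 + 164) + 38494 = 117 + 38494 = 38611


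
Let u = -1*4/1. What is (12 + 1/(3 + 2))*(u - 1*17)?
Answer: -1281/5 ≈ -256.20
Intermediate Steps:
u = -4 (u = -4*1 = -4)
(12 + 1/(3 + 2))*(u - 1*17) = (12 + 1/(3 + 2))*(-4 - 1*17) = (12 + 1/5)*(-4 - 17) = (12 + ⅕)*(-21) = (61/5)*(-21) = -1281/5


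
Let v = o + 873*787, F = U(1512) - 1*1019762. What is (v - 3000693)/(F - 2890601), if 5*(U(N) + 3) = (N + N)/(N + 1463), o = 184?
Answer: 2458049125/4154763659 ≈ 0.59162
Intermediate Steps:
U(N) = -3 + 2*N/(5*(1463 + N)) (U(N) = -3 + ((N + N)/(N + 1463))/5 = -3 + ((2*N)/(1463 + N))/5 = -3 + (2*N/(1463 + N))/5 = -3 + 2*N/(5*(1463 + N)))
F = -2167000193/2125 (F = (-21945 - 13*1512)/(5*(1463 + 1512)) - 1*1019762 = (1/5)*(-21945 - 19656)/2975 - 1019762 = (1/5)*(1/2975)*(-41601) - 1019762 = -5943/2125 - 1019762 = -2167000193/2125 ≈ -1.0198e+6)
v = 687235 (v = 184 + 873*787 = 184 + 687051 = 687235)
(v - 3000693)/(F - 2890601) = (687235 - 3000693)/(-2167000193/2125 - 2890601) = -2313458/(-8309527318/2125) = -2313458*(-2125/8309527318) = 2458049125/4154763659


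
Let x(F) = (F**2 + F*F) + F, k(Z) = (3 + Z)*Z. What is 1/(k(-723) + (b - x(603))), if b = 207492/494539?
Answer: -494539/102498440187 ≈ -4.8248e-6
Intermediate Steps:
k(Z) = Z*(3 + Z)
x(F) = F + 2*F**2 (x(F) = (F**2 + F**2) + F = 2*F**2 + F = F + 2*F**2)
b = 207492/494539 (b = 207492*(1/494539) = 207492/494539 ≈ 0.41957)
1/(k(-723) + (b - x(603))) = 1/(-723*(3 - 723) + (207492/494539 - 603*(1 + 2*603))) = 1/(-723*(-720) + (207492/494539 - 603*(1 + 1206))) = 1/(520560 + (207492/494539 - 603*1207)) = 1/(520560 + (207492/494539 - 1*727821)) = 1/(520560 + (207492/494539 - 727821)) = 1/(520560 - 359935662027/494539) = 1/(-102498440187/494539) = -494539/102498440187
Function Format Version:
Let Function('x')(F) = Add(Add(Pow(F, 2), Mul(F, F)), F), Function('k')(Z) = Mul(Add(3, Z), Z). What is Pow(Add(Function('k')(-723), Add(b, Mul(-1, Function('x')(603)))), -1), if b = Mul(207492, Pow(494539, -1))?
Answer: Rational(-494539, 102498440187) ≈ -4.8248e-6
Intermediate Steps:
Function('k')(Z) = Mul(Z, Add(3, Z))
Function('x')(F) = Add(F, Mul(2, Pow(F, 2))) (Function('x')(F) = Add(Add(Pow(F, 2), Pow(F, 2)), F) = Add(Mul(2, Pow(F, 2)), F) = Add(F, Mul(2, Pow(F, 2))))
b = Rational(207492, 494539) (b = Mul(207492, Rational(1, 494539)) = Rational(207492, 494539) ≈ 0.41957)
Pow(Add(Function('k')(-723), Add(b, Mul(-1, Function('x')(603)))), -1) = Pow(Add(Mul(-723, Add(3, -723)), Add(Rational(207492, 494539), Mul(-1, Mul(603, Add(1, Mul(2, 603)))))), -1) = Pow(Add(Mul(-723, -720), Add(Rational(207492, 494539), Mul(-1, Mul(603, Add(1, 1206))))), -1) = Pow(Add(520560, Add(Rational(207492, 494539), Mul(-1, Mul(603, 1207)))), -1) = Pow(Add(520560, Add(Rational(207492, 494539), Mul(-1, 727821))), -1) = Pow(Add(520560, Add(Rational(207492, 494539), -727821)), -1) = Pow(Add(520560, Rational(-359935662027, 494539)), -1) = Pow(Rational(-102498440187, 494539), -1) = Rational(-494539, 102498440187)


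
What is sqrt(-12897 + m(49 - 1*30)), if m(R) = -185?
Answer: I*sqrt(13082) ≈ 114.38*I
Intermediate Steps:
sqrt(-12897 + m(49 - 1*30)) = sqrt(-12897 - 185) = sqrt(-13082) = I*sqrt(13082)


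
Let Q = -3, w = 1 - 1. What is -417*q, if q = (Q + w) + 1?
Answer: 834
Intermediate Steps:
w = 0
q = -2 (q = (-3 + 0) + 1 = -3 + 1 = -2)
-417*q = -417*(-2) = 834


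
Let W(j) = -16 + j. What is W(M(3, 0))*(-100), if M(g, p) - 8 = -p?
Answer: 800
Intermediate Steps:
M(g, p) = 8 - p
W(M(3, 0))*(-100) = (-16 + (8 - 1*0))*(-100) = (-16 + (8 + 0))*(-100) = (-16 + 8)*(-100) = -8*(-100) = 800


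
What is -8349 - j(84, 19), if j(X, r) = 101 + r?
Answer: -8469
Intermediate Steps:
-8349 - j(84, 19) = -8349 - (101 + 19) = -8349 - 1*120 = -8349 - 120 = -8469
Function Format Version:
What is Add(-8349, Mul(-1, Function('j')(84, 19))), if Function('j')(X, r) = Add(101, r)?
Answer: -8469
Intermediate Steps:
Add(-8349, Mul(-1, Function('j')(84, 19))) = Add(-8349, Mul(-1, Add(101, 19))) = Add(-8349, Mul(-1, 120)) = Add(-8349, -120) = -8469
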